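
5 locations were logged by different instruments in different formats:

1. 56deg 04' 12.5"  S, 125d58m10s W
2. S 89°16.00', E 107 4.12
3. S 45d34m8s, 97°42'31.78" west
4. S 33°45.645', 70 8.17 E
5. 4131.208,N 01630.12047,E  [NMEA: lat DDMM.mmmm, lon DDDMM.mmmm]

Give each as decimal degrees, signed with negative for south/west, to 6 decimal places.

1. -56.070139, -125.969444
2. -89.266667, 107.068667
3. -45.568889, -97.708828
4. -33.760750, 70.136167
5. 41.520133, 16.502008

Point 1:
  Latitude: 56 + 4/60 + 12.5/3600 = 56.0701389
  S ⇒ negate
  λ: 58′ + 10″ = 58.16667′; 125 + 58.16667/60 = 125.9694444
  W → negative
Point 2:
  Latitude: 16′ = 0.266667°; total 89.2666667
  S ⇒ negate
  λ: 107 + 4.12/60 = 107.0686667
  E ⇒ keep positive
Point 3:
  Latitude: 45° + 34/60 + 8/3600 = 45 + 0.566667 + 0.002222 = 45.5688889
  S → negative
  Lon: 97° + 42/60 + 31.78/3600 = 97 + 0.700000 + 0.008828 = 97.7088278
  hemisphere W, so the sign is −
Point 4:
  Latitude: 33 + 45.645/60 = 33.7607500
  S ⇒ negate
  Lon: 8.17′ = 0.136167°; total 70.1361667
  E ⇒ keep positive
Point 5:
  φ: split at 2 digits → 41° and 31.208′; 41 + 31.208/60 = 41.5201333
  N → positive
  λ: split at 3 digits → 016° and 30.12047′; 16 + 30.12047/60 = 16.5020078
  E → positive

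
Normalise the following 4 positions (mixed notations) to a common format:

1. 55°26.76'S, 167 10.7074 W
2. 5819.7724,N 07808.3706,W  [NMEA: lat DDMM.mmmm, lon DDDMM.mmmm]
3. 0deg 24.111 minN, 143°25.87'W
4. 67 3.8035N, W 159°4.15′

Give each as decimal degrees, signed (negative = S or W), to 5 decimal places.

Point 1:
  Lat: 55 + 26.76/60 = 55.446000
  hemisphere S, so the sign is −
  Longitude: 167 + 10.7074/60 = 167.178457
  hemisphere W, so the sign is −
Point 2:
  Lat: degrees = first 2 digits = 58, minutes = 19.7724; 58 + 19.7724/60 = 58.329540
  N ⇒ keep positive
  λ: split at 3 digits → 078° and 8.3706′; 78 + 8.3706/60 = 78.139510
  hemisphere W, so the sign is −
Point 3:
  φ: 24.111′ = 0.401850°; total 0.401850
  N ⇒ keep positive
  λ: 25.87′ = 0.431167°; total 143.431167
  W → negative
Point 4:
  φ: 3.8035′ = 0.063392°; total 67.063392
  N ⇒ keep positive
  Longitude: 159 + 4.15/60 = 159.069167
  W → negative

1. -55.44600, -167.17846
2. 58.32954, -78.13951
3. 0.40185, -143.43117
4. 67.06339, -159.06917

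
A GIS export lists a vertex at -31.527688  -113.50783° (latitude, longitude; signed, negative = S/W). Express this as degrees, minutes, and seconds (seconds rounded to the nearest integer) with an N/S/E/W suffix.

31°31′40″ S, 113°30′28″ W

Latitude is negative → S; |value| = 31.527688
Latitude: 0.527688° → 31.66128′; 0.66128 × 60 = 39.68″
Longitude is negative → W; |value| = 113.507830
Lon: 0.507830 × 60 = 30.46980′ → 30′, remainder × 60 = 28.19″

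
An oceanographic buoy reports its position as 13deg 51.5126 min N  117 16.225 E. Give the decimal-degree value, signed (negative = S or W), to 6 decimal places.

Latitude: 13 + 51.5126/60 = 13.8585433
N ⇒ keep positive
λ: 16.225′ = 0.270417°; total 117.2704167
E → positive

13.858543, 117.270417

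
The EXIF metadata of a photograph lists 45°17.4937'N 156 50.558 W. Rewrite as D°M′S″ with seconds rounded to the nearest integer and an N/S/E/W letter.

45°17′30″ N, 156°50′33″ W

Latitude: 17.49370′ → 17′ and 0.49370 × 60 = 29.62″
Lon: fractional minutes 0.55800 × 60 = 33.48″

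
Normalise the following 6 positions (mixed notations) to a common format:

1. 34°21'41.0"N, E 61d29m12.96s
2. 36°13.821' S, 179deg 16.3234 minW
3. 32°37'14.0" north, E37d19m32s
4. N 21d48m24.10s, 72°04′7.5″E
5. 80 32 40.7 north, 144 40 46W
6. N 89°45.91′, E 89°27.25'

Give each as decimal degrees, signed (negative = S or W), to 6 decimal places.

Point 1:
  Lat: 34° + 21/60 + 41/3600 = 34 + 0.350000 + 0.011389 = 34.3613889
  N → positive
  Longitude: 61 + 29/60 + 12.96/3600 = 61.4869333
  E ⇒ keep positive
Point 2:
  Lat: 36 + 13.821/60 = 36.2303500
  S → negative
  Longitude: 179 + 16.3234/60 = 179.2720567
  hemisphere W, so the sign is −
Point 3:
  Lat: 37′ + 14″ = 37.23333′; 32 + 37.23333/60 = 32.6205556
  N → positive
  Lon: 37° + 19/60 + 32/3600 = 37 + 0.316667 + 0.008889 = 37.3255556
  E ⇒ keep positive
Point 4:
  Lat: 21° + 48/60 + 24.1/3600 = 21 + 0.800000 + 0.006694 = 21.8066944
  N → positive
  λ: 72 + 4/60 + 7.5/3600 = 72.0687500
  E ⇒ keep positive
Point 5:
  φ: 32′ + 40.7″ = 32.67833′; 80 + 32.67833/60 = 80.5446389
  N → positive
  Lon: 144° + 40/60 + 46/3600 = 144 + 0.666667 + 0.012778 = 144.6794444
  hemisphere W, so the sign is −
Point 6:
  Latitude: 89 + 45.91/60 = 89.7651667
  N ⇒ keep positive
  Longitude: 27.25′ = 0.454167°; total 89.4541667
  E ⇒ keep positive

1. 34.361389, 61.486933
2. -36.230350, -179.272057
3. 32.620556, 37.325556
4. 21.806694, 72.068750
5. 80.544639, -144.679444
6. 89.765167, 89.454167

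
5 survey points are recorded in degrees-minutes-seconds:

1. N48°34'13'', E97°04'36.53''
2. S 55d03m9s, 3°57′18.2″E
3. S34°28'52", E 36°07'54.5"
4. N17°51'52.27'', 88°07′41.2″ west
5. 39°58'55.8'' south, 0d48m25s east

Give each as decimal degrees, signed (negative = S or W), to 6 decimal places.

1. 48.570278, 97.076814
2. -55.052500, 3.955056
3. -34.481111, 36.131806
4. 17.864519, -88.128111
5. -39.982167, 0.806944

Point 1:
  Lat: 34′ + 13″ = 34.21667′; 48 + 34.21667/60 = 48.5702778
  N → positive
  Lon: 97° + 4/60 + 36.53/3600 = 97 + 0.066667 + 0.010147 = 97.0768139
  E ⇒ keep positive
Point 2:
  φ: 55° + 3/60 + 9/3600 = 55 + 0.050000 + 0.002500 = 55.0525000
  hemisphere S, so the sign is −
  Lon: 3 + 57/60 + 18.2/3600 = 3.9550556
  E → positive
Point 3:
  Latitude: 28′ + 52″ = 28.86667′; 34 + 28.86667/60 = 34.4811111
  S → negative
  λ: 36 + 7/60 + 54.5/3600 = 36.1318056
  E ⇒ keep positive
Point 4:
  Latitude: 17° + 51/60 + 52.27/3600 = 17 + 0.850000 + 0.014519 = 17.8645194
  N ⇒ keep positive
  Lon: 7′ + 41.2″ = 7.68667′; 88 + 7.68667/60 = 88.1281111
  W ⇒ negate
Point 5:
  φ: 58′ + 55.8″ = 58.93000′; 39 + 58.93000/60 = 39.9821667
  hemisphere S, so the sign is −
  Lon: 0 + 48/60 + 25/3600 = 0.8069444
  E ⇒ keep positive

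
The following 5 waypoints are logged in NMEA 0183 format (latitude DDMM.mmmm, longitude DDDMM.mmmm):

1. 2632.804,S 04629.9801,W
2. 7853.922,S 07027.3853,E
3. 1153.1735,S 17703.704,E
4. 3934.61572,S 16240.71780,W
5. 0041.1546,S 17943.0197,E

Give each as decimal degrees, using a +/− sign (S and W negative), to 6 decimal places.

Point 1:
  Lat: degrees = first 2 digits = 26, minutes = 32.804; 26 + 32.804/60 = 26.5467333
  S → negative
  Lon: split at 3 digits → 046° and 29.9801′; 46 + 29.9801/60 = 46.4996683
  W ⇒ negate
Point 2:
  Lat: degrees = first 2 digits = 78, minutes = 53.922; 78 + 53.922/60 = 78.8987000
  S → negative
  Lon: split at 3 digits → 070° and 27.3853′; 70 + 27.3853/60 = 70.4564217
  E → positive
Point 3:
  φ: degrees = first 2 digits = 11, minutes = 53.1735; 11 + 53.1735/60 = 11.8862250
  S ⇒ negate
  Longitude: degrees = first 3 digits = 177, minutes = 3.704; 177 + 3.704/60 = 177.0617333
  E ⇒ keep positive
Point 4:
  φ: split at 2 digits → 39° and 34.61572′; 39 + 34.61572/60 = 39.5769287
  hemisphere S, so the sign is −
  λ: degrees = first 3 digits = 162, minutes = 40.7178; 162 + 40.7178/60 = 162.6786300
  W → negative
Point 5:
  Lat: split at 2 digits → 00° and 41.1546′; 0 + 41.1546/60 = 0.6859100
  S ⇒ negate
  λ: split at 3 digits → 179° and 43.0197′; 179 + 43.0197/60 = 179.7169950
  E ⇒ keep positive

1. -26.546733, -46.499668
2. -78.898700, 70.456422
3. -11.886225, 177.061733
4. -39.576929, -162.678630
5. -0.685910, 179.716995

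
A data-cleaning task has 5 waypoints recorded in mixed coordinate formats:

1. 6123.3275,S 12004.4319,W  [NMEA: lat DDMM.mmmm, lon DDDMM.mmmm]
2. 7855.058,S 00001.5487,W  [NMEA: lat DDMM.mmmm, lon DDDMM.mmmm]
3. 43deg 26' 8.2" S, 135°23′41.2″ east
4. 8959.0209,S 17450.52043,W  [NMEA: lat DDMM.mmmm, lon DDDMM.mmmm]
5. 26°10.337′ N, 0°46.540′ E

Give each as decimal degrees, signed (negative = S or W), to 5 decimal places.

1. -61.38879, -120.07387
2. -78.91763, -0.02581
3. -43.43561, 135.39478
4. -89.98368, -174.84201
5. 26.17228, 0.77567

Point 1:
  φ: split at 2 digits → 61° and 23.3275′; 61 + 23.3275/60 = 61.388792
  hemisphere S, so the sign is −
  Lon: degrees = first 3 digits = 120, minutes = 4.4319; 120 + 4.4319/60 = 120.073865
  W → negative
Point 2:
  φ: degrees = first 2 digits = 78, minutes = 55.058; 78 + 55.058/60 = 78.917633
  hemisphere S, so the sign is −
  Longitude: degrees = first 3 digits = 0, minutes = 1.5487; 0 + 1.5487/60 = 0.025812
  W → negative
Point 3:
  Latitude: 43° + 26/60 + 8.2/3600 = 43 + 0.433333 + 0.002278 = 43.435611
  S ⇒ negate
  λ: 23′ + 41.2″ = 23.68667′; 135 + 23.68667/60 = 135.394778
  E ⇒ keep positive
Point 4:
  Latitude: degrees = first 2 digits = 89, minutes = 59.0209; 89 + 59.0209/60 = 89.983682
  S ⇒ negate
  Longitude: split at 3 digits → 174° and 50.52043′; 174 + 50.52043/60 = 174.842007
  hemisphere W, so the sign is −
Point 5:
  Latitude: 10.337′ = 0.172283°; total 26.172283
  N → positive
  λ: 46.54′ = 0.775667°; total 0.775667
  E → positive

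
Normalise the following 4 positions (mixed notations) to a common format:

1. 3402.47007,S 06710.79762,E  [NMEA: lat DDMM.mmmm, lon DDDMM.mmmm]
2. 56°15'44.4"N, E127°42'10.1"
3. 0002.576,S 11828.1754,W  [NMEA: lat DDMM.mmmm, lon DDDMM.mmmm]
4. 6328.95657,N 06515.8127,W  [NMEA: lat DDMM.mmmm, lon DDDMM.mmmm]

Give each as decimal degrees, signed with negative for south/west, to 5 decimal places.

1. -34.04117, 67.17996
2. 56.26233, 127.70281
3. -0.04293, -118.46959
4. 63.48261, -65.26355

Point 1:
  φ: split at 2 digits → 34° and 2.47007′; 34 + 2.47007/60 = 34.041168
  S → negative
  λ: degrees = first 3 digits = 67, minutes = 10.79762; 67 + 10.79762/60 = 67.179960
  E → positive
Point 2:
  Latitude: 56 + 15/60 + 44.4/3600 = 56.262333
  N ⇒ keep positive
  λ: 127° + 42/60 + 10.1/3600 = 127 + 0.700000 + 0.002806 = 127.702806
  E ⇒ keep positive
Point 3:
  Latitude: split at 2 digits → 00° and 2.576′; 0 + 2.576/60 = 0.042933
  hemisphere S, so the sign is −
  Longitude: degrees = first 3 digits = 118, minutes = 28.1754; 118 + 28.1754/60 = 118.469590
  W → negative
Point 4:
  Latitude: split at 2 digits → 63° and 28.95657′; 63 + 28.95657/60 = 63.482610
  N → positive
  Lon: split at 3 digits → 065° and 15.8127′; 65 + 15.8127/60 = 65.263545
  W ⇒ negate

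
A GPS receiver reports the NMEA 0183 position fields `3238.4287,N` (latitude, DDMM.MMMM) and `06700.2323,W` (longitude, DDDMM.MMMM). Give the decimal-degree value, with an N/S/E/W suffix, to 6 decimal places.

Lat: degrees = first 2 digits = 32, minutes = 38.4287; 32 + 38.4287/60 = 32.6404783
λ: split at 3 digits → 067° and 0.2323′; 67 + 0.2323/60 = 67.0038717

32.640478° N, 67.003872° W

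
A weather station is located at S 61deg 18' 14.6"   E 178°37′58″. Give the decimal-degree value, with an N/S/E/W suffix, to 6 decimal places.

φ: 61 + 18/60 + 14.6/3600 = 61.3040556
λ: 178 + 37/60 + 58/3600 = 178.6327778

61.304056° S, 178.632778° E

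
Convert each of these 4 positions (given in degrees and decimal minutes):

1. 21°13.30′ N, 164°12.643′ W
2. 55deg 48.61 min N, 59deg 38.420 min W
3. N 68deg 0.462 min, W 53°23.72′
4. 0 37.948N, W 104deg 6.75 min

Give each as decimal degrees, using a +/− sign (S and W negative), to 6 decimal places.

1. 21.221667, -164.210717
2. 55.810167, -59.640333
3. 68.007700, -53.395333
4. 0.632467, -104.112500

Point 1:
  Latitude: 21 + 13.3/60 = 21.2216667
  N → positive
  λ: 12.643′ = 0.210717°; total 164.2107167
  hemisphere W, so the sign is −
Point 2:
  Latitude: 55 + 48.61/60 = 55.8101667
  N → positive
  Lon: 38.42′ = 0.640333°; total 59.6403333
  W → negative
Point 3:
  Latitude: 68 + 0.462/60 = 68.0077000
  N ⇒ keep positive
  Longitude: 53 + 23.72/60 = 53.3953333
  W → negative
Point 4:
  Lat: 0 + 37.948/60 = 0.6324667
  N → positive
  Lon: 6.75′ = 0.112500°; total 104.1125000
  hemisphere W, so the sign is −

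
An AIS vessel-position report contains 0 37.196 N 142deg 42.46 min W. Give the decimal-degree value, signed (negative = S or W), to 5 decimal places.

0.61993, -142.70767

Lat: 0 + 37.196/60 = 0.619933
N → positive
Longitude: 42.46′ = 0.707667°; total 142.707667
hemisphere W, so the sign is −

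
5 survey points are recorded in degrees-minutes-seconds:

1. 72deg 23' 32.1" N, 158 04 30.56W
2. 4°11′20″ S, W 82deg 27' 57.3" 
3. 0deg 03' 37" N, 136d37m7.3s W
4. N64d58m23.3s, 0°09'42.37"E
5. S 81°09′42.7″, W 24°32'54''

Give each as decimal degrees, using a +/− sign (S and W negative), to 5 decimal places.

1. 72.39225, -158.07516
2. -4.18889, -82.46592
3. 0.06028, -136.61869
4. 64.97314, 0.16177
5. -81.16186, -24.54833

Point 1:
  Latitude: 72 + 23/60 + 32.1/3600 = 72.392250
  N → positive
  Lon: 158° + 4/60 + 30.56/3600 = 158 + 0.066667 + 0.008489 = 158.075156
  hemisphere W, so the sign is −
Point 2:
  Lat: 4° + 11/60 + 20/3600 = 4 + 0.183333 + 0.005556 = 4.188889
  hemisphere S, so the sign is −
  Lon: 27′ + 57.3″ = 27.95500′; 82 + 27.95500/60 = 82.465917
  W → negative
Point 3:
  Latitude: 3′ + 37″ = 3.61667′; 0 + 3.61667/60 = 0.060278
  N → positive
  Lon: 37′ + 7.3″ = 37.12167′; 136 + 37.12167/60 = 136.618694
  hemisphere W, so the sign is −
Point 4:
  Latitude: 64° + 58/60 + 23.3/3600 = 64 + 0.966667 + 0.006472 = 64.973139
  N ⇒ keep positive
  Lon: 9′ + 42.37″ = 9.70617′; 0 + 9.70617/60 = 0.161769
  E → positive
Point 5:
  φ: 81° + 9/60 + 42.7/3600 = 81 + 0.150000 + 0.011861 = 81.161861
  S ⇒ negate
  Lon: 24° + 32/60 + 54/3600 = 24 + 0.533333 + 0.015000 = 24.548333
  W ⇒ negate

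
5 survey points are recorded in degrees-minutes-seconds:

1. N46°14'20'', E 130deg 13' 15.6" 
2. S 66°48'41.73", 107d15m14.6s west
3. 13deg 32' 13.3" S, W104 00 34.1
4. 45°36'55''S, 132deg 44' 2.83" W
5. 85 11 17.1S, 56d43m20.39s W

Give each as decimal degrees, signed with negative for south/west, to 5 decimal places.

Point 1:
  φ: 46° + 14/60 + 20/3600 = 46 + 0.233333 + 0.005556 = 46.238889
  N → positive
  λ: 13′ + 15.6″ = 13.26000′; 130 + 13.26000/60 = 130.221000
  E ⇒ keep positive
Point 2:
  φ: 66° + 48/60 + 41.73/3600 = 66 + 0.800000 + 0.011592 = 66.811592
  hemisphere S, so the sign is −
  Longitude: 107° + 15/60 + 14.6/3600 = 107 + 0.250000 + 0.004056 = 107.254056
  hemisphere W, so the sign is −
Point 3:
  Latitude: 13 + 32/60 + 13.3/3600 = 13.537028
  S ⇒ negate
  λ: 0′ + 34.1″ = 0.56833′; 104 + 0.56833/60 = 104.009472
  W ⇒ negate
Point 4:
  φ: 45° + 36/60 + 55/3600 = 45 + 0.600000 + 0.015278 = 45.615278
  S ⇒ negate
  Longitude: 132 + 44/60 + 2.83/3600 = 132.734119
  hemisphere W, so the sign is −
Point 5:
  Lat: 85 + 11/60 + 17.1/3600 = 85.188083
  hemisphere S, so the sign is −
  Lon: 56 + 43/60 + 20.39/3600 = 56.722331
  W → negative

1. 46.23889, 130.22100
2. -66.81159, -107.25406
3. -13.53703, -104.00947
4. -45.61528, -132.73412
5. -85.18808, -56.72233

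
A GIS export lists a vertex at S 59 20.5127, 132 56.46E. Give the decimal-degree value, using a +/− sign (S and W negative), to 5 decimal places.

Lat: 59 + 20.5127/60 = 59.341878
hemisphere S, so the sign is −
Longitude: 56.46′ = 0.941000°; total 132.941000
E ⇒ keep positive

-59.34188, 132.94100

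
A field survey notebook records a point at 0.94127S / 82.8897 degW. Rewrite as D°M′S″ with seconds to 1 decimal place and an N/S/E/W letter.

0°56′28.6″ S, 82°53′22.9″ W

Latitude: 0.941270° → 56.47620′; 0.47620 × 60 = 28.572″
Longitude: 0.889700 × 60 = 53.38200′ → 53′, remainder × 60 = 22.920″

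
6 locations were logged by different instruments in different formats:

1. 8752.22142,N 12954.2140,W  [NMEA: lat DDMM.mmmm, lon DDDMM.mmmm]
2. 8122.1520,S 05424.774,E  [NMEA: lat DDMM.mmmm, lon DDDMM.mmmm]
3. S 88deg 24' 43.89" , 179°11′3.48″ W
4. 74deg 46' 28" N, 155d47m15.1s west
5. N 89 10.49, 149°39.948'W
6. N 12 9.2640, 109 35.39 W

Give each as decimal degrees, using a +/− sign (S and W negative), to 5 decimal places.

Point 1:
  φ: split at 2 digits → 87° and 52.22142′; 87 + 52.22142/60 = 87.870357
  N ⇒ keep positive
  Longitude: split at 3 digits → 129° and 54.214′; 129 + 54.214/60 = 129.903567
  W → negative
Point 2:
  φ: split at 2 digits → 81° and 22.152′; 81 + 22.152/60 = 81.369200
  S ⇒ negate
  Longitude: degrees = first 3 digits = 54, minutes = 24.774; 54 + 24.774/60 = 54.412900
  E ⇒ keep positive
Point 3:
  Lat: 24′ + 43.89″ = 24.73150′; 88 + 24.73150/60 = 88.412192
  S → negative
  λ: 179 + 11/60 + 3.48/3600 = 179.184300
  W → negative
Point 4:
  Lat: 74 + 46/60 + 28/3600 = 74.774444
  N ⇒ keep positive
  Longitude: 155 + 47/60 + 15.1/3600 = 155.787528
  hemisphere W, so the sign is −
Point 5:
  Lat: 89 + 10.49/60 = 89.174833
  N → positive
  λ: 149 + 39.948/60 = 149.665800
  W → negative
Point 6:
  Lat: 9.264′ = 0.154400°; total 12.154400
  N → positive
  Longitude: 35.39′ = 0.589833°; total 109.589833
  W → negative

1. 87.87036, -129.90357
2. -81.36920, 54.41290
3. -88.41219, -179.18430
4. 74.77444, -155.78753
5. 89.17483, -149.66580
6. 12.15440, -109.58983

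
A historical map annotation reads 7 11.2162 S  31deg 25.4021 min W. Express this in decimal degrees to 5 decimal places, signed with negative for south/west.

-7.18694, -31.42337

Lat: 7 + 11.2162/60 = 7.186937
S → negative
λ: 25.4021′ = 0.423368°; total 31.423368
W ⇒ negate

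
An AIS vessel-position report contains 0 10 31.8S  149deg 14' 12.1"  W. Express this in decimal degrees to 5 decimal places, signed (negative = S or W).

φ: 0° + 10/60 + 31.8/3600 = 0 + 0.166667 + 0.008833 = 0.175500
S → negative
λ: 149° + 14/60 + 12.1/3600 = 149 + 0.233333 + 0.003361 = 149.236694
W ⇒ negate

-0.17550, -149.23669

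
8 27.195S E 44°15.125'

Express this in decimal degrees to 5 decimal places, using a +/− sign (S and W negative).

Latitude: 27.195′ = 0.453250°; total 8.453250
hemisphere S, so the sign is −
Longitude: 15.125′ = 0.252083°; total 44.252083
E ⇒ keep positive

-8.45325, 44.25208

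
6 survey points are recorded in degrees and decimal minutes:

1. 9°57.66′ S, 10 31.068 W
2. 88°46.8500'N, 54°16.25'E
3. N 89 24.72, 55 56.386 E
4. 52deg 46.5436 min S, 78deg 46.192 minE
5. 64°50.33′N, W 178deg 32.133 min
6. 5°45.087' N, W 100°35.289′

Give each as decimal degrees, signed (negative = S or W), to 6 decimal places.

Point 1:
  Latitude: 9 + 57.66/60 = 9.9610000
  S → negative
  λ: 31.068′ = 0.517800°; total 10.5178000
  hemisphere W, so the sign is −
Point 2:
  Lat: 88 + 46.85/60 = 88.7808333
  N ⇒ keep positive
  λ: 54 + 16.25/60 = 54.2708333
  E ⇒ keep positive
Point 3:
  Lat: 24.72′ = 0.412000°; total 89.4120000
  N → positive
  λ: 56.386′ = 0.939767°; total 55.9397667
  E ⇒ keep positive
Point 4:
  Latitude: 52 + 46.5436/60 = 52.7757267
  hemisphere S, so the sign is −
  λ: 46.192′ = 0.769867°; total 78.7698667
  E ⇒ keep positive
Point 5:
  Latitude: 64 + 50.33/60 = 64.8388333
  N → positive
  λ: 32.133′ = 0.535550°; total 178.5355500
  W ⇒ negate
Point 6:
  φ: 45.087′ = 0.751450°; total 5.7514500
  N → positive
  Lon: 35.289′ = 0.588150°; total 100.5881500
  hemisphere W, so the sign is −

1. -9.961000, -10.517800
2. 88.780833, 54.270833
3. 89.412000, 55.939767
4. -52.775727, 78.769867
5. 64.838833, -178.535550
6. 5.751450, -100.588150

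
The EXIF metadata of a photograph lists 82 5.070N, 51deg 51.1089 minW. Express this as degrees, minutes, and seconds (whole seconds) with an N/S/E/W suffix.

82°05′4″ N, 51°51′7″ W

Latitude: fractional minutes 0.07000 × 60 = 4.20″
Longitude: 51.10890′ → 51′ and 0.10890 × 60 = 6.53″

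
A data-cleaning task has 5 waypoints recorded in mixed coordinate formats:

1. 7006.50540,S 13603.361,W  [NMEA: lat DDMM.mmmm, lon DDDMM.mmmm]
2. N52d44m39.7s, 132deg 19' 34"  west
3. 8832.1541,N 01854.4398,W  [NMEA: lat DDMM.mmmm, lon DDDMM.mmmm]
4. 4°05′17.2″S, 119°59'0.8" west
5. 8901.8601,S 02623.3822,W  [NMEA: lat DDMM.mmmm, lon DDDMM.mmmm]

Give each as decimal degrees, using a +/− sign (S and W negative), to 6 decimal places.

Point 1:
  φ: degrees = first 2 digits = 70, minutes = 6.5054; 70 + 6.5054/60 = 70.1084233
  S → negative
  Lon: split at 3 digits → 136° and 3.361′; 136 + 3.361/60 = 136.0560167
  hemisphere W, so the sign is −
Point 2:
  φ: 44′ + 39.7″ = 44.66167′; 52 + 44.66167/60 = 52.7443611
  N ⇒ keep positive
  λ: 19′ + 34″ = 19.56667′; 132 + 19.56667/60 = 132.3261111
  W → negative
Point 3:
  Lat: degrees = first 2 digits = 88, minutes = 32.1541; 88 + 32.1541/60 = 88.5359017
  N ⇒ keep positive
  Lon: split at 3 digits → 018° and 54.4398′; 18 + 54.4398/60 = 18.9073300
  W ⇒ negate
Point 4:
  Latitude: 5′ + 17.2″ = 5.28667′; 4 + 5.28667/60 = 4.0881111
  hemisphere S, so the sign is −
  λ: 119° + 59/60 + 0.8/3600 = 119 + 0.983333 + 0.000222 = 119.9835556
  W → negative
Point 5:
  Latitude: split at 2 digits → 89° and 1.8601′; 89 + 1.8601/60 = 89.0310017
  S ⇒ negate
  Lon: split at 3 digits → 026° and 23.3822′; 26 + 23.3822/60 = 26.3897033
  hemisphere W, so the sign is −

1. -70.108423, -136.056017
2. 52.744361, -132.326111
3. 88.535902, -18.907330
4. -4.088111, -119.983556
5. -89.031002, -26.389703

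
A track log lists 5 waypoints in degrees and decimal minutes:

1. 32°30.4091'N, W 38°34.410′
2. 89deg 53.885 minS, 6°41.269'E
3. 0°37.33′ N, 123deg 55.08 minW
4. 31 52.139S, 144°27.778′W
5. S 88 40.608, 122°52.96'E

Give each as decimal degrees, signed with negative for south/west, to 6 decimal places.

Point 1:
  Latitude: 30.4091′ = 0.506818°; total 32.5068183
  N ⇒ keep positive
  λ: 34.41′ = 0.573500°; total 38.5735000
  W → negative
Point 2:
  φ: 89 + 53.885/60 = 89.8980833
  S → negative
  Longitude: 6 + 41.269/60 = 6.6878167
  E ⇒ keep positive
Point 3:
  Latitude: 37.33′ = 0.622167°; total 0.6221667
  N → positive
  λ: 123 + 55.08/60 = 123.9180000
  W → negative
Point 4:
  Lat: 52.139′ = 0.868983°; total 31.8689833
  S ⇒ negate
  λ: 27.778′ = 0.462967°; total 144.4629667
  W ⇒ negate
Point 5:
  φ: 40.608′ = 0.676800°; total 88.6768000
  hemisphere S, so the sign is −
  Lon: 122 + 52.96/60 = 122.8826667
  E ⇒ keep positive

1. 32.506818, -38.573500
2. -89.898083, 6.687817
3. 0.622167, -123.918000
4. -31.868983, -144.462967
5. -88.676800, 122.882667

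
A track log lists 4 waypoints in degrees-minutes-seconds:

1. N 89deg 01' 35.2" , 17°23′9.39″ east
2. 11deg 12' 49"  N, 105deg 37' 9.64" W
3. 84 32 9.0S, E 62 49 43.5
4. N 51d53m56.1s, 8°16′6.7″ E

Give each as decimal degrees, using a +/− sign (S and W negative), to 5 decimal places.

Point 1:
  Lat: 89 + 1/60 + 35.2/3600 = 89.026444
  N → positive
  Lon: 23′ + 9.39″ = 23.15650′; 17 + 23.15650/60 = 17.385942
  E → positive
Point 2:
  Lat: 11° + 12/60 + 49/3600 = 11 + 0.200000 + 0.013611 = 11.213611
  N ⇒ keep positive
  λ: 105° + 37/60 + 9.64/3600 = 105 + 0.616667 + 0.002678 = 105.619344
  W ⇒ negate
Point 3:
  φ: 84° + 32/60 + 9/3600 = 84 + 0.533333 + 0.002500 = 84.535833
  S → negative
  Longitude: 49′ + 43.5″ = 49.72500′; 62 + 49.72500/60 = 62.828750
  E ⇒ keep positive
Point 4:
  φ: 53′ + 56.1″ = 53.93500′; 51 + 53.93500/60 = 51.898917
  N ⇒ keep positive
  λ: 16′ + 6.7″ = 16.11167′; 8 + 16.11167/60 = 8.268528
  E → positive

1. 89.02644, 17.38594
2. 11.21361, -105.61934
3. -84.53583, 62.82875
4. 51.89892, 8.26853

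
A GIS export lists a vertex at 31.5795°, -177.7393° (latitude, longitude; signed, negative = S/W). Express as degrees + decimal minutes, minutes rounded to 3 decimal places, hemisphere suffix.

Latitude: minutes = (31.579500 − 31) × 60 = 34.77000
Longitude is negative → W; |value| = 177.739300
Longitude: 177° + 0.739300 × 60 = 177° 44.35800′

31° 34.770′ N, 177° 44.358′ W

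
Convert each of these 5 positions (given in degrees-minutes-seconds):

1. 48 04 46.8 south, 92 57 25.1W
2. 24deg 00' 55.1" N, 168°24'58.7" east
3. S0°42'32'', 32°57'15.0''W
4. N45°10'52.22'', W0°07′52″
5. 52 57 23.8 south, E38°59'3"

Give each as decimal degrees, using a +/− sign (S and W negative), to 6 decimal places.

1. -48.079667, -92.956972
2. 24.015306, 168.416306
3. -0.708889, -32.954167
4. 45.181172, -0.131111
5. -52.956611, 38.984167

Point 1:
  Latitude: 4′ + 46.8″ = 4.78000′; 48 + 4.78000/60 = 48.0796667
  S ⇒ negate
  Longitude: 92° + 57/60 + 25.1/3600 = 92 + 0.950000 + 0.006972 = 92.9569722
  hemisphere W, so the sign is −
Point 2:
  φ: 24 + 0/60 + 55.1/3600 = 24.0153056
  N → positive
  Longitude: 24′ + 58.7″ = 24.97833′; 168 + 24.97833/60 = 168.4163056
  E ⇒ keep positive
Point 3:
  Lat: 42′ + 32″ = 42.53333′; 0 + 42.53333/60 = 0.7088889
  S ⇒ negate
  λ: 32 + 57/60 + 15/3600 = 32.9541667
  W → negative
Point 4:
  φ: 45 + 10/60 + 52.22/3600 = 45.1811722
  N ⇒ keep positive
  Lon: 7′ + 52″ = 7.86667′; 0 + 7.86667/60 = 0.1311111
  W → negative
Point 5:
  Lat: 52 + 57/60 + 23.8/3600 = 52.9566111
  S → negative
  Longitude: 59′ + 3″ = 59.05000′; 38 + 59.05000/60 = 38.9841667
  E ⇒ keep positive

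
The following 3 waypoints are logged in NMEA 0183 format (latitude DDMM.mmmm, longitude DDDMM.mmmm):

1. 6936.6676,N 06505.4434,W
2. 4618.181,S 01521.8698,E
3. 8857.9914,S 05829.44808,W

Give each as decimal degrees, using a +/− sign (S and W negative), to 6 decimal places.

1. 69.611127, -65.090723
2. -46.303017, 15.364497
3. -88.966523, -58.490801

Point 1:
  Latitude: split at 2 digits → 69° and 36.6676′; 69 + 36.6676/60 = 69.6111267
  N ⇒ keep positive
  Longitude: degrees = first 3 digits = 65, minutes = 5.4434; 65 + 5.4434/60 = 65.0907233
  W → negative
Point 2:
  Lat: degrees = first 2 digits = 46, minutes = 18.181; 46 + 18.181/60 = 46.3030167
  S → negative
  Longitude: split at 3 digits → 015° and 21.8698′; 15 + 21.8698/60 = 15.3644967
  E ⇒ keep positive
Point 3:
  Lat: degrees = first 2 digits = 88, minutes = 57.9914; 88 + 57.9914/60 = 88.9665233
  S ⇒ negate
  λ: degrees = first 3 digits = 58, minutes = 29.44808; 58 + 29.44808/60 = 58.4908013
  W ⇒ negate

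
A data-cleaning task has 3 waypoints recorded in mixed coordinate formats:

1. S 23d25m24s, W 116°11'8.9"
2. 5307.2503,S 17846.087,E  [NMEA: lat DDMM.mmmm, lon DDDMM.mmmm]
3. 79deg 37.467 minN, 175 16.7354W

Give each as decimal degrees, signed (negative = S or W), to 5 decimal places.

Point 1:
  Lat: 23 + 25/60 + 24/3600 = 23.423333
  S → negative
  Lon: 116 + 11/60 + 8.9/3600 = 116.185806
  W ⇒ negate
Point 2:
  φ: degrees = first 2 digits = 53, minutes = 7.2503; 53 + 7.2503/60 = 53.120838
  S ⇒ negate
  Longitude: split at 3 digits → 178° and 46.087′; 178 + 46.087/60 = 178.768117
  E → positive
Point 3:
  Latitude: 79 + 37.467/60 = 79.624450
  N → positive
  Lon: 175 + 16.7354/60 = 175.278923
  W ⇒ negate

1. -23.42333, -116.18581
2. -53.12084, 178.76812
3. 79.62445, -175.27892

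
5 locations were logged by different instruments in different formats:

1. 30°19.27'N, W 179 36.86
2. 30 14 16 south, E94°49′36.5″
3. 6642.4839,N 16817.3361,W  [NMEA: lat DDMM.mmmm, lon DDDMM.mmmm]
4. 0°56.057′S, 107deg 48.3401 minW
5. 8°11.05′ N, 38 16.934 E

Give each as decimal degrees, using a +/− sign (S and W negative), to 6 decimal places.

Point 1:
  Latitude: 30 + 19.27/60 = 30.3211667
  N ⇒ keep positive
  λ: 179 + 36.86/60 = 179.6143333
  W → negative
Point 2:
  Latitude: 14′ + 16″ = 14.26667′; 30 + 14.26667/60 = 30.2377778
  S ⇒ negate
  λ: 49′ + 36.5″ = 49.60833′; 94 + 49.60833/60 = 94.8268056
  E → positive
Point 3:
  Lat: degrees = first 2 digits = 66, minutes = 42.4839; 66 + 42.4839/60 = 66.7080650
  N → positive
  Lon: split at 3 digits → 168° and 17.3361′; 168 + 17.3361/60 = 168.2889350
  W ⇒ negate
Point 4:
  φ: 56.057′ = 0.934283°; total 0.9342833
  hemisphere S, so the sign is −
  Lon: 107 + 48.3401/60 = 107.8056683
  hemisphere W, so the sign is −
Point 5:
  φ: 8 + 11.05/60 = 8.1841667
  N ⇒ keep positive
  Lon: 38 + 16.934/60 = 38.2822333
  E → positive

1. 30.321167, -179.614333
2. -30.237778, 94.826806
3. 66.708065, -168.288935
4. -0.934283, -107.805668
5. 8.184167, 38.282233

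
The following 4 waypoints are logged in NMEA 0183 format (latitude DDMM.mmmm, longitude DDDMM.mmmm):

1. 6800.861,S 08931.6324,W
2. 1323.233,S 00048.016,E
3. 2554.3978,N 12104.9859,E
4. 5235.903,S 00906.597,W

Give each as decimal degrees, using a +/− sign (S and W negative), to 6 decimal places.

Point 1:
  Lat: split at 2 digits → 68° and 0.861′; 68 + 0.861/60 = 68.0143500
  S ⇒ negate
  Lon: split at 3 digits → 089° and 31.6324′; 89 + 31.6324/60 = 89.5272067
  W ⇒ negate
Point 2:
  φ: split at 2 digits → 13° and 23.233′; 13 + 23.233/60 = 13.3872167
  S → negative
  Lon: split at 3 digits → 000° and 48.016′; 0 + 48.016/60 = 0.8002667
  E ⇒ keep positive
Point 3:
  Lat: split at 2 digits → 25° and 54.3978′; 25 + 54.3978/60 = 25.9066300
  N → positive
  Lon: degrees = first 3 digits = 121, minutes = 4.9859; 121 + 4.9859/60 = 121.0830983
  E → positive
Point 4:
  Latitude: degrees = first 2 digits = 52, minutes = 35.903; 52 + 35.903/60 = 52.5983833
  S ⇒ negate
  λ: split at 3 digits → 009° and 6.597′; 9 + 6.597/60 = 9.1099500
  W → negative

1. -68.014350, -89.527207
2. -13.387217, 0.800267
3. 25.906630, 121.083098
4. -52.598383, -9.109950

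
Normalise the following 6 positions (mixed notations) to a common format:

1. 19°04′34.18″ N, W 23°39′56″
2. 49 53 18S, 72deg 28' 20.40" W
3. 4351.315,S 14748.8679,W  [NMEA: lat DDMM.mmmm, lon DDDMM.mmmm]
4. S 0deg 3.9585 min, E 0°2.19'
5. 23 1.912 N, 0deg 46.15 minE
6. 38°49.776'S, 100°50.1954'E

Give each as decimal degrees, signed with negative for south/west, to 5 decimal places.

Point 1:
  φ: 19° + 4/60 + 34.18/3600 = 19 + 0.066667 + 0.009494 = 19.076161
  N ⇒ keep positive
  Lon: 39′ + 56″ = 39.93333′; 23 + 39.93333/60 = 23.665556
  hemisphere W, so the sign is −
Point 2:
  Latitude: 49 + 53/60 + 18/3600 = 49.888333
  S → negative
  Longitude: 72 + 28/60 + 20.4/3600 = 72.472333
  W → negative
Point 3:
  Latitude: split at 2 digits → 43° and 51.315′; 43 + 51.315/60 = 43.855250
  S → negative
  λ: split at 3 digits → 147° and 48.8679′; 147 + 48.8679/60 = 147.814465
  hemisphere W, so the sign is −
Point 4:
  φ: 0 + 3.9585/60 = 0.065975
  S ⇒ negate
  Longitude: 2.19′ = 0.036500°; total 0.036500
  E ⇒ keep positive
Point 5:
  φ: 1.912′ = 0.031867°; total 23.031867
  N ⇒ keep positive
  λ: 0 + 46.15/60 = 0.769167
  E → positive
Point 6:
  Lat: 49.776′ = 0.829600°; total 38.829600
  S ⇒ negate
  Lon: 100 + 50.1954/60 = 100.836590
  E ⇒ keep positive

1. 19.07616, -23.66556
2. -49.88833, -72.47233
3. -43.85525, -147.81447
4. -0.06598, 0.03650
5. 23.03187, 0.76917
6. -38.82960, 100.83659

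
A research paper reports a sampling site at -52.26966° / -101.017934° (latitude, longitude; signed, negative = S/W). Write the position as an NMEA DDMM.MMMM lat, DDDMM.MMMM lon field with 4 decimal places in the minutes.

Latitude is negative → S; |value| = 52.269660
Latitude: minutes = (52.269660 − 52) × 60 = 16.179600
Longitude is negative → W; |value| = 101.017934
λ: minutes = (101.017934 − 101) × 60 = 1.076040

5216.1796,S / 10101.0760,W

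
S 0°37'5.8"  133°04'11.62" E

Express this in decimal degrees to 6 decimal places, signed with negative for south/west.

Latitude: 0 + 37/60 + 5.8/3600 = 0.6182778
hemisphere S, so the sign is −
Longitude: 133 + 4/60 + 11.62/3600 = 133.0698944
E ⇒ keep positive

-0.618278, 133.069894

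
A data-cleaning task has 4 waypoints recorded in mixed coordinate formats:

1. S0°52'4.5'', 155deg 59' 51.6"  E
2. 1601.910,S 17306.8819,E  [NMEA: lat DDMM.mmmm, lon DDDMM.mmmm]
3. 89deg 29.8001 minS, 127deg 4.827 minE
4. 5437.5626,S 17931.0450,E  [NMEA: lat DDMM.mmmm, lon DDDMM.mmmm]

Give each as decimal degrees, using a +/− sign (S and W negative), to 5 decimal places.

1. -0.86792, 155.99767
2. -16.03183, 173.11470
3. -89.49667, 127.08045
4. -54.62604, 179.51742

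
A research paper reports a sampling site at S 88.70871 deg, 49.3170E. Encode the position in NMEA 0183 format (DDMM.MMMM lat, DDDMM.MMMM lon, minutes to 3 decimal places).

8842.523,S / 04919.020,E

Latitude: fractional part 0.708710 → 42.52260 minutes
Longitude: minutes = (49.317000 − 49) × 60 = 19.02000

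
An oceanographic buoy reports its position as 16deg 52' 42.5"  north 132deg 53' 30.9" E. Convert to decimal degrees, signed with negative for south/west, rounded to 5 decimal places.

Lat: 16° + 52/60 + 42.5/3600 = 16 + 0.866667 + 0.011806 = 16.878472
N ⇒ keep positive
Lon: 53′ + 30.9″ = 53.51500′; 132 + 53.51500/60 = 132.891917
E → positive

16.87847, 132.89192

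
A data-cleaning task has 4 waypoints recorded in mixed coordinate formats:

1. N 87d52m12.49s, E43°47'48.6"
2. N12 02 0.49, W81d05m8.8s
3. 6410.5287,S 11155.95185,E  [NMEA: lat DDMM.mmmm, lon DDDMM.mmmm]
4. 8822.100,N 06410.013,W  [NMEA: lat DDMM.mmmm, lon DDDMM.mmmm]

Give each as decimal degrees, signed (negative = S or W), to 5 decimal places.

1. 87.87014, 43.79683
2. 12.03347, -81.08578
3. -64.17548, 111.93253
4. 88.36833, -64.16688

Point 1:
  Lat: 87 + 52/60 + 12.49/3600 = 87.870136
  N ⇒ keep positive
  λ: 43° + 47/60 + 48.6/3600 = 43 + 0.783333 + 0.013500 = 43.796833
  E → positive
Point 2:
  Latitude: 12° + 2/60 + 0.49/3600 = 12 + 0.033333 + 0.000136 = 12.033469
  N ⇒ keep positive
  Lon: 81° + 5/60 + 8.8/3600 = 81 + 0.083333 + 0.002444 = 81.085778
  W → negative
Point 3:
  Latitude: split at 2 digits → 64° and 10.5287′; 64 + 10.5287/60 = 64.175478
  S ⇒ negate
  Longitude: degrees = first 3 digits = 111, minutes = 55.95185; 111 + 55.95185/60 = 111.932531
  E ⇒ keep positive
Point 4:
  Latitude: degrees = first 2 digits = 88, minutes = 22.1; 88 + 22.1/60 = 88.368333
  N → positive
  Longitude: degrees = first 3 digits = 64, minutes = 10.013; 64 + 10.013/60 = 64.166883
  W ⇒ negate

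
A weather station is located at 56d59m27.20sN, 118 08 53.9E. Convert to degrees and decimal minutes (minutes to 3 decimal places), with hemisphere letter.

Latitude: seconds/60 = 0.45333; minutes = 59 + 0.45333 = 59.45333
Longitude: 8 + 53.9/60 = 8.89833′

56° 59.453′ N, 118° 8.898′ E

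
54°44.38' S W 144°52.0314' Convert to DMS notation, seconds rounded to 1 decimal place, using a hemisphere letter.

54°44′22.8″ S, 144°52′1.9″ W

Latitude: 44.38000′ → 44′ and 0.38000 × 60 = 22.800″
λ: fractional minutes 0.03140 × 60 = 1.884″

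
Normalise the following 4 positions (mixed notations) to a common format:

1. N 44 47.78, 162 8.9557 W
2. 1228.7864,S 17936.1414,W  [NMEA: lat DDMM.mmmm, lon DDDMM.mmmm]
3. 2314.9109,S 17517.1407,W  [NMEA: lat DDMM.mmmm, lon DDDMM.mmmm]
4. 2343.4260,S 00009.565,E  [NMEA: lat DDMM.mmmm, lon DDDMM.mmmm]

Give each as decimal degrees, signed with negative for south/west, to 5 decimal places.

Point 1:
  φ: 47.78′ = 0.796333°; total 44.796333
  N ⇒ keep positive
  Longitude: 8.9557′ = 0.149262°; total 162.149262
  hemisphere W, so the sign is −
Point 2:
  φ: split at 2 digits → 12° and 28.7864′; 12 + 28.7864/60 = 12.479773
  hemisphere S, so the sign is −
  Longitude: split at 3 digits → 179° and 36.1414′; 179 + 36.1414/60 = 179.602357
  hemisphere W, so the sign is −
Point 3:
  Lat: split at 2 digits → 23° and 14.9109′; 23 + 14.9109/60 = 23.248515
  hemisphere S, so the sign is −
  λ: degrees = first 3 digits = 175, minutes = 17.1407; 175 + 17.1407/60 = 175.285678
  hemisphere W, so the sign is −
Point 4:
  Latitude: split at 2 digits → 23° and 43.426′; 23 + 43.426/60 = 23.723767
  S ⇒ negate
  λ: split at 3 digits → 000° and 9.565′; 0 + 9.565/60 = 0.159417
  E → positive

1. 44.79633, -162.14926
2. -12.47977, -179.60236
3. -23.24852, -175.28568
4. -23.72377, 0.15942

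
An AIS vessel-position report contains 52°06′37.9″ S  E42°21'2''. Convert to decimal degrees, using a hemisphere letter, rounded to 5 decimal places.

Lat: 52 + 6/60 + 37.9/3600 = 52.110528
Longitude: 21′ + 2″ = 21.03333′; 42 + 21.03333/60 = 42.350556

52.11053° S, 42.35056° E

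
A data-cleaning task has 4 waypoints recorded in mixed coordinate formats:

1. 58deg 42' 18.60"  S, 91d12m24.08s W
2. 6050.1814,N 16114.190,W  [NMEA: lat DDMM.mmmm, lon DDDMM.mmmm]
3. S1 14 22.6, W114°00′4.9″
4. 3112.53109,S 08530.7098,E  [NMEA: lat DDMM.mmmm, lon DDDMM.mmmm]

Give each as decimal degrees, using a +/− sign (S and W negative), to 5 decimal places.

1. -58.70517, -91.20669
2. 60.83636, -161.23650
3. -1.23961, -114.00136
4. -31.20885, 85.51183

Point 1:
  Lat: 58 + 42/60 + 18.6/3600 = 58.705167
  S ⇒ negate
  λ: 91° + 12/60 + 24.08/3600 = 91 + 0.200000 + 0.006689 = 91.206689
  hemisphere W, so the sign is −
Point 2:
  Latitude: degrees = first 2 digits = 60, minutes = 50.1814; 60 + 50.1814/60 = 60.836357
  N → positive
  Longitude: split at 3 digits → 161° and 14.19′; 161 + 14.19/60 = 161.236500
  hemisphere W, so the sign is −
Point 3:
  φ: 14′ + 22.6″ = 14.37667′; 1 + 14.37667/60 = 1.239611
  hemisphere S, so the sign is −
  λ: 114 + 0/60 + 4.9/3600 = 114.001361
  hemisphere W, so the sign is −
Point 4:
  φ: split at 2 digits → 31° and 12.53109′; 31 + 12.53109/60 = 31.208852
  S → negative
  Lon: split at 3 digits → 085° and 30.7098′; 85 + 30.7098/60 = 85.511830
  E ⇒ keep positive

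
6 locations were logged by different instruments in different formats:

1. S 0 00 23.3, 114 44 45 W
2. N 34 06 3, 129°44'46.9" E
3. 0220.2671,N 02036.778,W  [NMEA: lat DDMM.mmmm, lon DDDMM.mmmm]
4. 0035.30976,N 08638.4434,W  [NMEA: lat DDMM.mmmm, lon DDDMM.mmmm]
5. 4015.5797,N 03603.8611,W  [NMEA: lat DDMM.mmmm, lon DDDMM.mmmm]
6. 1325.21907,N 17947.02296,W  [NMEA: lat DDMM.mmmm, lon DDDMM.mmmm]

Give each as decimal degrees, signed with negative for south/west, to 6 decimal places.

1. -0.006472, -114.745833
2. 34.100833, 129.746361
3. 2.337785, -20.612967
4. 0.588496, -86.640723
5. 40.259662, -36.064352
6. 13.420318, -179.783716

Point 1:
  Latitude: 0′ + 23.3″ = 0.38833′; 0 + 0.38833/60 = 0.0064722
  hemisphere S, so the sign is −
  λ: 114° + 44/60 + 45/3600 = 114 + 0.733333 + 0.012500 = 114.7458333
  W ⇒ negate
Point 2:
  φ: 34 + 6/60 + 3/3600 = 34.1008333
  N ⇒ keep positive
  Longitude: 129 + 44/60 + 46.9/3600 = 129.7463611
  E → positive
Point 3:
  φ: degrees = first 2 digits = 2, minutes = 20.2671; 2 + 20.2671/60 = 2.3377850
  N → positive
  Lon: degrees = first 3 digits = 20, minutes = 36.778; 20 + 36.778/60 = 20.6129667
  W ⇒ negate
Point 4:
  Lat: split at 2 digits → 00° and 35.30976′; 0 + 35.30976/60 = 0.5884960
  N ⇒ keep positive
  Lon: degrees = first 3 digits = 86, minutes = 38.4434; 86 + 38.4434/60 = 86.6407233
  hemisphere W, so the sign is −
Point 5:
  Latitude: degrees = first 2 digits = 40, minutes = 15.5797; 40 + 15.5797/60 = 40.2596617
  N ⇒ keep positive
  Longitude: split at 3 digits → 036° and 3.8611′; 36 + 3.8611/60 = 36.0643517
  hemisphere W, so the sign is −
Point 6:
  φ: degrees = first 2 digits = 13, minutes = 25.21907; 13 + 25.21907/60 = 13.4203178
  N ⇒ keep positive
  Lon: degrees = first 3 digits = 179, minutes = 47.02296; 179 + 47.02296/60 = 179.7837160
  W ⇒ negate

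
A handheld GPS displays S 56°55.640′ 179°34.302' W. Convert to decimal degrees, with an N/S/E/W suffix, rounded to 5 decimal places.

φ: 56 + 55.64/60 = 56.927333
λ: 179 + 34.302/60 = 179.571700

56.92733° S, 179.57170° W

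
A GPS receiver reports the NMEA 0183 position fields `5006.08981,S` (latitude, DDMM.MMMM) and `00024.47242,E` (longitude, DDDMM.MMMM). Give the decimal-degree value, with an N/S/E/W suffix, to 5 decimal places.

50.10150° S, 0.40787° E

Latitude: degrees = first 2 digits = 50, minutes = 6.08981; 50 + 6.08981/60 = 50.101497
Lon: split at 3 digits → 000° and 24.47242′; 0 + 24.47242/60 = 0.407874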